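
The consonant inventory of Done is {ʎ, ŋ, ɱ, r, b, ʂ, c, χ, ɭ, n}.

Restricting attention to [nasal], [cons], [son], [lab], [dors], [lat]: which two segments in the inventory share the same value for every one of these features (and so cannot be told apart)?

χ, c

/χ/ (voiceless uvular fricative) and /c/ (voiceless palatal stop) are both [−nasal], [+consonantal], [−sonorant], [−labial], [+dorsal], [−lateral], so none of the listed features separates them. (They do differ in [continuant], [high] and [back], which are not among the given features.) Every other pair in the inventory differs on at least one listed feature.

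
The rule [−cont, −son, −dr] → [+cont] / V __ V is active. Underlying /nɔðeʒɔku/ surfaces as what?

/k/ satisfies [−cont, −son, −dr] and sits in V __ V. The [+continuant] counterpart of the voiceless velar stop is /x/. Other segments in /nɔðeʒɔku/ either fail the structural description or are not in the environment, so the surface form is [nɔðeʒɔxu].

[nɔðeʒɔxu]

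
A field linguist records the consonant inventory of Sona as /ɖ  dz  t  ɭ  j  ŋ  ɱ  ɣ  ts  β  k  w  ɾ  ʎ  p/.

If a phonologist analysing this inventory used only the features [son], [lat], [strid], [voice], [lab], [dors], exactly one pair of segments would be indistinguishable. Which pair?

Both /ŋ/ and /j/ are [+sonorant], [-lateral], [-strident], [+voice], [-labial], [+dorsal]. Since the list omits [nasal], [continuant] and [back] — which do distinguish the velar nasal from the palatal glide — this pair collapses; all other pairs remain distinct.

ŋ, j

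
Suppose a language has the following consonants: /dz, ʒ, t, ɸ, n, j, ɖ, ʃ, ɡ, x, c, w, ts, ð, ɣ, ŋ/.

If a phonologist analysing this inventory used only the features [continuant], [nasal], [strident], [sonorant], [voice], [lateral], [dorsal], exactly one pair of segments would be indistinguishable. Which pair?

j, w

/j/ (palatal glide) and /w/ (labial-velar glide) are both [+continuant], [−nasal], [−strident], [+sonorant], [+voice], [−lateral], [+dorsal], so none of the listed features separates them. (They do differ in [labial], [round] and [back], which are not among the given features.) Every other pair in the inventory differs on at least one listed feature.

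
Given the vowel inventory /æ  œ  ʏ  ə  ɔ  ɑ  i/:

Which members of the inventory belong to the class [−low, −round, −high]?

Checking each segment against [−low], [−round], [−high]: /ə/ (mid central vowel (schwa)) satisfies every feature; every other segment in the inventory fails at least one.

ə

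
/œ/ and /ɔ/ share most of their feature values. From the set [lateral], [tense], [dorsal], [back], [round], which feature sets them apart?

[back]

/œ/ is the mid front rounded lax vowel and /ɔ/ is the mid back rounded lax vowel. Both are [−lateral], [−tense], [+dorsal], [+round]. /œ/ is [−back] while /ɔ/ is [+back], so the distinguishing feature is [back].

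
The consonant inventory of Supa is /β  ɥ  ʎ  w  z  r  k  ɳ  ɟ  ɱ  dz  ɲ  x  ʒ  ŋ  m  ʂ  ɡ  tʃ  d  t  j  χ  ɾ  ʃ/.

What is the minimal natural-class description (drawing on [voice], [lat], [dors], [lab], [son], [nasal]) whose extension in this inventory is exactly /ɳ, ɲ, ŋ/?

[+nasal, −lab]

Every target segment is [+nasal], [−labial]; each remaining inventory member fails at least one of these. Each conjunct is needed — [−labial] alone would also admit /ʎ, z, r, k, …/; [+nasal] alone would also admit /ɱ, m/ — and no other single listed feature has exactly this extension, so two is the minimum.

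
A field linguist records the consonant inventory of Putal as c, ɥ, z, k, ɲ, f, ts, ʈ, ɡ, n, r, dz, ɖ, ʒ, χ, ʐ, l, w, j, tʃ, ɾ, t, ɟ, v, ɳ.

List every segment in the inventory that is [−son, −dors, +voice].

Eliminate segments failing any feature: /c, k, ɡ, χ, ɟ/ are [+dorsal]; /ɥ, ɲ, n, r, l, w, j, ɾ, ɳ/ are [+sonorant]; /f, ts, ʈ, tʃ, t/ are [−voice]. The remaining /z, dz, ɖ, ʒ, ʐ, v/ satisfy [−sonorant], [−dorsal], [+voice].

z, dz, ɖ, ʒ, ʐ, v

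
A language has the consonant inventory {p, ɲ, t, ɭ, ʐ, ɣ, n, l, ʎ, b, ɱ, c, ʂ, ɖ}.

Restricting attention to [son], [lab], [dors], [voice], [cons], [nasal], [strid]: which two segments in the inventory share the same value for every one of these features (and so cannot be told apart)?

On the given features, /l/ and /ɭ/ have an identical profile: [+sonorant], [-labial], [-dorsal], [+voice], [+consonantal], [-nasal], [-strident]. No other two segments in the inventory coincide on all 7 features. (They do differ in [anterior], which is not among the given features.)

l, ɭ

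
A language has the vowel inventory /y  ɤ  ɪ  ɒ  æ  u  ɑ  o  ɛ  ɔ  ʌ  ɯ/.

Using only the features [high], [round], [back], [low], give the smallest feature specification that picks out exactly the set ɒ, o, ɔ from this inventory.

The class [−high], [+round] has exactly /ɒ, o, ɔ/ as its extension in this inventory. No smaller conjunction from the listed features achieves this: [+round] alone would also admit /y, u/; [−high] alone would also admit /ɤ, æ, ɑ, ɛ, …/; and checking the remaining single features turns up none with this extension.

[−high, +round]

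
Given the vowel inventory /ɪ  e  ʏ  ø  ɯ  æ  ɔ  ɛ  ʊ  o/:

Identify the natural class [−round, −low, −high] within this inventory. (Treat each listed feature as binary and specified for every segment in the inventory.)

Eliminate segments failing any feature: /ɪ, ɯ/ are [+high]; /ʏ, ø, ɔ, ʊ, o/ are [+round]; /æ/ is [+low]. The remaining /e, ɛ/ satisfy [−round], [−low], [−high].

e, ɛ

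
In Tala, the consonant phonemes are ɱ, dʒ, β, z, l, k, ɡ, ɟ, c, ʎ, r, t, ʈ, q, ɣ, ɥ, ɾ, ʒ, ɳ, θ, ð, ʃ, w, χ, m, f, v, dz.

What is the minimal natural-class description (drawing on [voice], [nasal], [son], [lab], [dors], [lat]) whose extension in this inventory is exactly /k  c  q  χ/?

/k, c, q, χ/ are all [-voice], [+dorsal], and no other segment in the inventory matches both values. Dropping any one of them over-generates: [+dorsal] alone would also admit /ɡ, ɟ, ʎ, ɣ, …/; [-voice] alone would also admit /t, ʈ, θ, ʃ, …/. No other single listed feature picks out exactly this set either, so fewer than two features will not do.

[-voice, +dors]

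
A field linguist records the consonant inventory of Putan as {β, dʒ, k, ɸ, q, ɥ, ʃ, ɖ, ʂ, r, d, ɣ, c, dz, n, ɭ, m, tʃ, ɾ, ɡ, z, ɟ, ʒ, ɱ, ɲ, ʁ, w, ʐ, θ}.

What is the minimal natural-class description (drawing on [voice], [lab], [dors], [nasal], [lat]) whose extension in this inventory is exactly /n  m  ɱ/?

[+nasal, −dors]

Every target segment is [+nasal], [−dorsal]; each remaining inventory member fails at least one of these. Each conjunct is needed — [−dorsal] alone would also admit /β, dʒ, ɸ, ʃ, …/; [+nasal] alone would also admit /ɲ/ — and no other single listed feature has exactly this extension, so two is the minimum.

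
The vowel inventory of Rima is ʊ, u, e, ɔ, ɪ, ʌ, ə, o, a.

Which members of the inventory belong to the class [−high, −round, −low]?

e, ʌ, ə

Checking each segment against [−high], [−round], [−low]: /e/ (mid front unrounded tense vowel), /ʌ/ (mid back unrounded lax vowel), /ə/ (mid central vowel (schwa)) satisfy every feature; every other segment in the inventory fails at least one.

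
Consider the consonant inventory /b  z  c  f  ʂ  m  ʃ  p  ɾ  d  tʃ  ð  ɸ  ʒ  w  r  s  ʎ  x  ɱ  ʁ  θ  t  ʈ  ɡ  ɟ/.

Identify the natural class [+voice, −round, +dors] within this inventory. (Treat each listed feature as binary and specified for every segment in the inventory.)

Eliminate segments failing any feature: /b, z, m, ɾ, d, ð, ʒ, r, ɱ/ are [−dorsal]; /c, f, ʂ, ʃ, p, tʃ, ɸ, s, x, θ, t, ʈ/ are [−voice]; /w/ is [+round]. The remaining /ʎ, ʁ, ɡ, ɟ/ satisfy [+voice], [−round], [+dorsal].

ʎ, ʁ, ɡ, ɟ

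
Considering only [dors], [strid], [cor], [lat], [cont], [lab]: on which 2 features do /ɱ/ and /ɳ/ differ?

[labial], [coronal]

The two segments share [-dorsal], [-strident], [-lateral], [-continuant]. The only features from the list on which they differ: /ɱ/ is [+labial] while /ɳ/ is [-labial]; /ɱ/ is [-coronal] while /ɳ/ is [+coronal].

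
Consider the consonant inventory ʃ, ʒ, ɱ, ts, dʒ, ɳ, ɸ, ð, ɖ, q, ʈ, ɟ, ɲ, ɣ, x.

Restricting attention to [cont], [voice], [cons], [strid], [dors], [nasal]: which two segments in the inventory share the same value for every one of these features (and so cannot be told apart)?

On the given features, /ɳ/ and /ɱ/ have an identical profile: [−continuant], [+voice], [+consonantal], [−strident], [−dorsal], [+nasal]. No other two segments in the inventory coincide on all 6 features. (They do differ in [labial] and [coronal], which are not among the given features.)

ɳ, ɱ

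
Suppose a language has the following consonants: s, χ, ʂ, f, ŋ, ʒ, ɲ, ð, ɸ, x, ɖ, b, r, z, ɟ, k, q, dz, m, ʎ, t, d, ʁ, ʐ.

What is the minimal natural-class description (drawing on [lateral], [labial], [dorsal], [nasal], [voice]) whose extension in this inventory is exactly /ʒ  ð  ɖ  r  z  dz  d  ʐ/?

[+voice, −labial, −dorsal]

Every target segment is [+voice], [−labial], [−dorsal]; each remaining inventory member fails at least one of these. Each conjunct is needed — [−labial, −dorsal] alone would also admit /s, ʂ, t/; [+voice, −dorsal] alone would also admit /b, m/; [+voice, −labial] alone would also admit /ŋ, ɲ, ɟ, ʎ, …/ — and no other combination of two listed features has exactly this extension, so three is the minimum.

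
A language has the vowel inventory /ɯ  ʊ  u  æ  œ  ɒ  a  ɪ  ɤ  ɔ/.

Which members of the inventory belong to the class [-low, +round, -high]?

œ, ɔ

Among the inventory, the [-low] segments are /ɯ, ʊ, u, œ, ɪ, ɤ, ɔ/.
Then [+round] gives /ʊ, u, œ, ɔ/.
Among these, [-high] leaves /œ, ɔ/.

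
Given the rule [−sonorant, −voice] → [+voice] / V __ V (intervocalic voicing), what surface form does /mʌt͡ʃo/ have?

/t͡ʃ/ satisfies [−sonorant, −voice] and sits in V __ V. The [+voice] counterpart of the voiceless postalveolar affricate is /d͡ʒ/. Other segments in /mʌt͡ʃo/ either fail the structural description or are not in the environment, so the surface form is [mʌd͡ʒo].

[mʌd͡ʒo]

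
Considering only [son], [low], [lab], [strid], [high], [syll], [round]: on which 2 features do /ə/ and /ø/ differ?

/ə/ (mid central vowel (schwa)) and /ø/ (mid front rounded tense vowel) agree on [+sonorant], [-low], [-strident], [-high], [+syllabic]. They differ on [labial] (/ə/ [-], /ø/ [+]), [round] (/ə/ [-], /ø/ [+]).

[labial], [round]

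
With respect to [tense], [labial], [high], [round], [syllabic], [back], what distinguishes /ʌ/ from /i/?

/ʌ/ is the mid back unrounded lax vowel and /i/ is the high front unrounded tense vowel. Both are [−labial], [−round], [+syllabic]. /ʌ/ is [−high] while /i/ is [+high]; /ʌ/ is [+back] while /i/ is [−back]; /ʌ/ is [−tense] while /i/ is [+tense], so the distinguishing features are [high], [back], [tense].

[high], [back], [tense]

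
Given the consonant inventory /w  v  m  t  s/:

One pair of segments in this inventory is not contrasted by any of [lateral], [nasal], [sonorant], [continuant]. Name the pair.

s, v

Both /s/ and /v/ are [−lateral], [−nasal], [−sonorant], [+continuant]. Since the list omits [voice], [labial] and [coronal] — which do distinguish the voiceless alveolar fricative from the voiced labiodental fricative — this pair collapses; all other pairs remain distinct.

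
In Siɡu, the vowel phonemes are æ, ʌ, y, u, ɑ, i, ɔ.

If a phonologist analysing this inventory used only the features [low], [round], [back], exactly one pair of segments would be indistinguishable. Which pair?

On the given features, /u/ and /ɔ/ have an identical profile: [−low], [+round], [+back]. No other two segments in the inventory coincide on all 3 features. (They do differ in [high] and [tense], which are not among the given features.)

u, ɔ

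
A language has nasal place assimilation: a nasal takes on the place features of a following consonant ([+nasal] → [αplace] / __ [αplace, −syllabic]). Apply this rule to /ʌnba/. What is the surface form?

[ʌmba]

The only nasal preceding a consonant is /n/ before /b/. /b/ is [+labial], so /n/ → /m/, giving [ʌmba].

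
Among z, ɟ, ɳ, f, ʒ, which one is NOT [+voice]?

Every segment except /f/ is [+voice]. /f/ (voiceless labiodental fricative) is [−voice], so it is the exception.

f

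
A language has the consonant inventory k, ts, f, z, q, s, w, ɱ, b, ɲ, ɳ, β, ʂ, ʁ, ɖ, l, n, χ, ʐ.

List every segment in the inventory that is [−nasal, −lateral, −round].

Checking each segment against [−nasal], [−lateral], [−round]: /k/ (voiceless velar stop), /ts/ (voiceless alveolar affricate), /f/ (voiceless labiodental fricative), /z/ (voiced alveolar fricative), /q/ (voiceless uvular stop), /s/ (voiceless alveolar fricative), among others, satisfy every feature; every other segment in the inventory fails at least one.

k, ts, f, z, q, s, b, β, ʂ, ʁ, ɖ, χ, ʐ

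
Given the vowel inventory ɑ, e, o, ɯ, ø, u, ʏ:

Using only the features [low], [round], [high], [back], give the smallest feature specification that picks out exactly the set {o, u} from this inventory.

[+back, +round]

/o, u/ are all [+back], [+round], and no other segment in the inventory matches both values. Dropping any one of them over-generates: [+round] alone would also admit /ø, ʏ/; [+back] alone would also admit /ɑ, ɯ/. No other single listed feature picks out exactly this set either, so fewer than two features will not do.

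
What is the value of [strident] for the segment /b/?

[-strident]

As the voiced bilabial stop, /b/ is [-strident].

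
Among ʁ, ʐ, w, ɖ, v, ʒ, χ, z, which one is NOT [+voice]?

Every segment except /χ/ is [+voice]. /χ/ (voiceless uvular fricative) is [-voice], so it is the exception.

χ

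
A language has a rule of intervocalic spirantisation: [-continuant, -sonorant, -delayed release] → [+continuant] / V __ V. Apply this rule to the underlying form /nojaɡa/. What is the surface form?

Only /ɡ/ occurs between two vowels (/a/ __ /a/) and matches the structural description. It is a voiced velar stop, so [-continuant, -sonorant, -delayed release] holds; changing it to [+continuant] with all other features held fixed yields /ɣ/ (voiced velar fricative). No other segment meets both the structural description and the environment, so the output is [nojaɣa].

[nojaɣa]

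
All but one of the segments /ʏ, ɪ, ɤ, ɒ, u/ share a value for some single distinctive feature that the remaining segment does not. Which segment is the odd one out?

ɒ

[low] groups all but one: /u, ʏ, ɤ, ɪ/ share [−low] while /ɒ/ (low back rounded vowel) alone is [+low]. Removing any other segment would not leave a single-feature class that excludes it.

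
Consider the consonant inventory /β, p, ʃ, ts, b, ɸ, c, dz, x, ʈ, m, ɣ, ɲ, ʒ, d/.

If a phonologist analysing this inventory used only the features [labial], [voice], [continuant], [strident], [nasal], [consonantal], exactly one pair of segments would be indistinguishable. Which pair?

ʈ, c

Both /ʈ/ and /c/ are [−labial], [−voice], [−continuant], [−strident], [−nasal], [+consonantal]. Since the list omits [dorsal] — which does distinguish the voiceless retroflex stop from the voiceless palatal stop — this pair collapses; all other pairs remain distinct.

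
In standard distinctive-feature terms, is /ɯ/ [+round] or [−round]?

[−round]

As the high back unrounded vowel, /ɯ/ is [−round].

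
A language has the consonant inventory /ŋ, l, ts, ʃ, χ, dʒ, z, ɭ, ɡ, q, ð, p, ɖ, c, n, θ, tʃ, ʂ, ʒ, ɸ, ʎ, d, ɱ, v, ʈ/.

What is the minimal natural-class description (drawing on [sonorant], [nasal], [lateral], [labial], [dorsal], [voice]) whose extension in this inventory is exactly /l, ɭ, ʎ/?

/l, ɭ, ʎ/ are exactly the [+lateral] segments in the inventory, so a single feature suffices.

[+lateral]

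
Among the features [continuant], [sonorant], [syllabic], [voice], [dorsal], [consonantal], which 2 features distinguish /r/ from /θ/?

[sonorant], [voice]

/r/ (alveolar trill) and /θ/ (voiceless dental fricative) agree on [+continuant], [−syllabic], [−dorsal], [+consonantal]. They differ on [sonorant] (/r/ [+], /θ/ [−]), [voice] (/r/ [+], /θ/ [−]).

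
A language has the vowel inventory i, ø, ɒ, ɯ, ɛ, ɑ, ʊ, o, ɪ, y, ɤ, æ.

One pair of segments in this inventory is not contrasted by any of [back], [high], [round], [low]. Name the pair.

i, ɪ

On the given features, /i/ and /ɪ/ have an identical profile: [-back], [+high], [-round], [-low]. No other two segments in the inventory coincide on all 4 features. (They do differ in [tense], which is not among the given features.)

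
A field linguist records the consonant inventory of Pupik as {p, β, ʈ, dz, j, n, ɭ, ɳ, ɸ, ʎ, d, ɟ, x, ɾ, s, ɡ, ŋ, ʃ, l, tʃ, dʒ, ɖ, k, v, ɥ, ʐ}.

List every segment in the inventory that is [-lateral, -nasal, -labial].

ʈ, dz, j, d, ɟ, x, ɾ, s, ɡ, ʃ, tʃ, dʒ, ɖ, k, ʐ

First, the [-lateral] segments are /p, β, ʈ, dz, j, n, ɳ, ɸ, d, ɟ, x, ɾ, s, ɡ, ŋ, ʃ, tʃ, dʒ, ɖ, k, v, ɥ, ʐ/.
Of those, [-nasal] gives /p, β, ʈ, dz, j, ɸ, d, ɟ, x, ɾ, s, ɡ, ʃ, tʃ, dʒ, ɖ, k, v, ɥ, ʐ/.
Intersecting with [-labial] leaves /ʈ, dz, j, d, ɟ, x, ɾ, s, ɡ, ʃ, tʃ, dʒ, ɖ, k, ʐ/.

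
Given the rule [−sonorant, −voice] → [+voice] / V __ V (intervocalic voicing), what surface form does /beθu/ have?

[beðu]

Only /θ/ occurs between two vowels (/e/ __ /u/) and matches the structural description. It is a voiceless dental fricative, so [−sonorant, −voice] holds; changing it to [+voice] with all other features held fixed yields /ð/ (voiced dental fricative). No other segment meets both the structural description and the environment, so the output is [beðu].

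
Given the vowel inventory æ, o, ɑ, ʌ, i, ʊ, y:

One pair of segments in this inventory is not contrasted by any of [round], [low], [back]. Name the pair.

o, ʊ

On the given features, /o/ and /ʊ/ have an identical profile: [+round], [−low], [+back]. No other two segments in the inventory coincide on all 3 features. (They do differ in [high] and [tense], which are not among the given features.)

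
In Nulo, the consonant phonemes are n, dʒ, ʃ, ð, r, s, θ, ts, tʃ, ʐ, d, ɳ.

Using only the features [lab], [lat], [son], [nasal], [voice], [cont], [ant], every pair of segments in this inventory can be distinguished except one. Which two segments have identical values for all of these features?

Both /s/ and /θ/ are [−labial], [−lateral], [−sonorant], [−nasal], [−voice], [+continuant], [+anterior]. Since the list omits [strident] and [distributed] — which do distinguish the voiceless alveolar fricative from the voiceless dental fricative — this pair collapses; all other pairs remain distinct.

s, θ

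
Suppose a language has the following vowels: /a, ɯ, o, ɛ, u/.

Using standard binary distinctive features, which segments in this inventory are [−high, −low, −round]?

ɛ

The [−high] segments are /a, o, ɛ/.
Intersecting with [−low] gives /o, ɛ/.
Among these, [−round] leaves /ɛ/.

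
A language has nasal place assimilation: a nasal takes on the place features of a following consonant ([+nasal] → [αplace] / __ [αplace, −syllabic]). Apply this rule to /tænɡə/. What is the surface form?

/n/ sits before the [+dorsal] consonant /ɡ/, so it takes on [+dorsal] and surfaces as /ŋ/. The rest of the form is unaffected: [tæŋɡə].

[tæŋɡə]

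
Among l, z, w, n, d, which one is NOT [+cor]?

/n, d, l, z/ are all [+coronal]; /w/ (labial-velar glide) is [−coronal].

w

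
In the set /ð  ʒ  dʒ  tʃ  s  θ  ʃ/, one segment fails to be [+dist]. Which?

s

Every segment except /s/ is [+distributed]. /s/ (voiceless alveolar fricative) is [-distributed], so it is the exception.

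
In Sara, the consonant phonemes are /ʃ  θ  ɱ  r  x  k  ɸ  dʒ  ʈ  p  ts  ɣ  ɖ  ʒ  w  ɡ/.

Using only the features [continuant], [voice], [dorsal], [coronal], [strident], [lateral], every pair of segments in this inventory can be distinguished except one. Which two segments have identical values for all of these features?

ɣ, w

On the given features, /ɣ/ and /w/ have an identical profile: [+continuant], [+voice], [+dorsal], [−coronal], [−strident], [−lateral]. No other two segments in the inventory coincide on all 6 features. (They do differ in [sonorant], [labial] and [round], which are not among the given features.)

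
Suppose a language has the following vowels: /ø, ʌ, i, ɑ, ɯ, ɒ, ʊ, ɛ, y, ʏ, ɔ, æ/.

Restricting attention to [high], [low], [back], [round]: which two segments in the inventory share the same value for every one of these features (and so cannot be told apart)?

On the given features, /ʏ/ and /y/ have an identical profile: [+high], [−low], [−back], [+round]. No other two segments in the inventory coincide on all 4 features. (They do differ in [tense], which is not among the given features.)

ʏ, y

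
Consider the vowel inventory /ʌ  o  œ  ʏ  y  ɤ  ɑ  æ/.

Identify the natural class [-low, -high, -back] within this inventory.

Eliminate segments failing any feature: /ʌ, o, ɤ/ are [+back]; /ʏ, y/ are [+high]; /ɑ, æ/ are [+low]. The remaining /œ/ satisfy [-low], [-high], [-back].

œ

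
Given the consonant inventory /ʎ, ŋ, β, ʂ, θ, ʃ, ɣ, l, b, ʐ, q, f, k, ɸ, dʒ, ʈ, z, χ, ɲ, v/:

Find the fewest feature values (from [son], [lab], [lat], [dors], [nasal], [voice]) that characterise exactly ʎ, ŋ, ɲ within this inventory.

Every target segment is [+sonorant], [+dorsal]; each remaining inventory member fails at least one of these. Each conjunct is needed — [+dorsal] alone would also admit /ɣ, q, k, χ/; [+sonorant] alone would also admit /l/ — and no other single listed feature has exactly this extension, so two is the minimum.

[+son, +dors]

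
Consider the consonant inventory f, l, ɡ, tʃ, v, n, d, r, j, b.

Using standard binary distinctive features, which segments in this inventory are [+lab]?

f, v, b

The feature [labial] marks segments articulated with one or both lips. In this inventory /f, v, b/ have that property, so they are [+labial]; /l, ɡ, tʃ, n, d, r, j/ are [−labial].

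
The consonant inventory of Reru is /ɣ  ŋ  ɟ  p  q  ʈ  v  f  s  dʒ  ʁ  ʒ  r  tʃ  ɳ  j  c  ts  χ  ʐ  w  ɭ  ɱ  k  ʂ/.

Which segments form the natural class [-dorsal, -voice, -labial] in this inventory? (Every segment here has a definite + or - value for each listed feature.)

Eliminate segments failing any feature: /ɣ, ŋ, ɟ, q, ʁ, j, c, χ, w, k/ are [+dorsal]; /p, f/ are [+labial]; /v, dʒ, ʒ, r, ɳ, ʐ, ɭ, ɱ/ are [+voice]. The remaining /ʈ, s, tʃ, ts, ʂ/ satisfy [-dorsal], [-voice], [-labial].

ʈ, s, tʃ, ts, ʂ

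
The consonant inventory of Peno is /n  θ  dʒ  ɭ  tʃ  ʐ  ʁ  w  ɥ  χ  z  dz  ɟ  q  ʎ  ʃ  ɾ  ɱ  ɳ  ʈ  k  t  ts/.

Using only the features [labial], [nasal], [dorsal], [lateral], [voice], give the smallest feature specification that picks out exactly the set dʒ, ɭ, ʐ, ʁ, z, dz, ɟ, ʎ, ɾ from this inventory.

[+voice, −nasal, −labial]

Every target segment is [+voice], [−nasal], [−labial]; each remaining inventory member fails at least one of these. Each conjunct is needed — [−nasal, −labial] alone would also admit /θ, tʃ, χ, q, …/; [+voice, −labial] alone would also admit /n, ɳ/; [+voice, −nasal] alone would also admit /w, ɥ/ — and no other combination of two listed features has exactly this extension, so three is the minimum.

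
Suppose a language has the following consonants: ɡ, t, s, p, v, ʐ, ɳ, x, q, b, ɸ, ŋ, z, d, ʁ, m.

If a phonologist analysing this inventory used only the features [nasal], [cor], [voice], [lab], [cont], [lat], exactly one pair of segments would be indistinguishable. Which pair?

Both /z/ and /ʐ/ are [-nasal], [+coronal], [+voice], [-labial], [+continuant], [-lateral]. Since the list omits [anterior] — which does distinguish the voiced alveolar fricative from the voiced retroflex fricative — this pair collapses; all other pairs remain distinct.

z, ʐ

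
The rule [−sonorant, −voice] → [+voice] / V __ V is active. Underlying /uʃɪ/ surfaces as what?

[uʒɪ]

The only segment in the rule's environment that also matches [−sonorant, −voice] is /ʃ/. Applying [+voice] turns the voiceless postalveolar fricative into /ʒ/ (voiced postalveolar fricative), giving [uʒɪ].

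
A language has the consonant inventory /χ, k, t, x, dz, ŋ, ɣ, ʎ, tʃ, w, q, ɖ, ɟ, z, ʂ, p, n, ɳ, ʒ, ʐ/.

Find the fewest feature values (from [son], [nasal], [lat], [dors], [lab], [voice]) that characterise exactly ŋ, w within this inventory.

[+son, -lat, +dors]

/ŋ, w/ are all [+sonorant], [-lateral], [+dorsal], and no other segment in the inventory matches all three values. Dropping any one of them over-generates: [-lateral, +dorsal] alone would also admit /χ, k, x, ɣ, …/; [+sonorant, +dorsal] alone would also admit /ʎ/; [+sonorant, -lateral] alone would also admit /n, ɳ/. No other combination of two listed features picks out exactly this set either, so fewer than three features will not do.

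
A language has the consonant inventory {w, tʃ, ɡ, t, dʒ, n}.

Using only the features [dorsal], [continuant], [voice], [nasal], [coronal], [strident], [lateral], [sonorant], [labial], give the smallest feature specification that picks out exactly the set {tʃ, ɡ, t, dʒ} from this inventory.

[−sonorant]

/tʃ, ɡ, t, dʒ/ are exactly the [−sonorant] segments in the inventory, so a single feature suffices.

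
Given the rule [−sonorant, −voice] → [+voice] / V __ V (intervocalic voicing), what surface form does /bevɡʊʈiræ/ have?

[bevɡʊɖiræ]

Only /ʈ/ occurs between two vowels (/ʊ/ __ /i/) and matches the structural description. It is a voiceless retroflex stop, so [−sonorant, −voice] holds; changing it to [+voice] with all other features held fixed yields /ɖ/ (voiced retroflex stop). No other segment meets both the structural description and the environment, so the output is [bevɡʊɖiræ].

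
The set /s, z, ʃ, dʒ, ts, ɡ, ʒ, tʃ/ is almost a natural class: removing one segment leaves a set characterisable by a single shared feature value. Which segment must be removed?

ɡ

/ʒ, ʃ, dʒ, ts, tʃ, s, z/ are all [+strident], but /ɡ/ (voiced velar stop) is [−strident]. No other single segment can be removed to leave a set sharing one feature value that the removed segment lacks, so /ɡ/ is the odd one out.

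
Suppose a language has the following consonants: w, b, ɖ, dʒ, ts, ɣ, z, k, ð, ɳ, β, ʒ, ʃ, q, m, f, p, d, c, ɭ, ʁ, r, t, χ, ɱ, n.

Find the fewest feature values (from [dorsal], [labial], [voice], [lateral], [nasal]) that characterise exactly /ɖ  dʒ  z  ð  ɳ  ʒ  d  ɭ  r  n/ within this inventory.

[+voice, -labial, -dorsal]

/ɖ, dʒ, z, ð, ɳ, ʒ, d, ɭ, r, n/ are all [+voice], [-labial], [-dorsal], and no other segment in the inventory matches all three values. Dropping any one of them over-generates: [-labial, -dorsal] alone would also admit /ts, ʃ, t/; [+voice, -dorsal] alone would also admit /b, β, m, ɱ/; [+voice, -labial] alone would also admit /ɣ, ʁ/. No other combination of two listed features picks out exactly this set either, so fewer than three features will not do.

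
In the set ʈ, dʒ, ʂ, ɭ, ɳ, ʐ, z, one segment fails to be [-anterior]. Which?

z

/z/ is the voiced alveolar fricative, which is [+anterior]; the rest — /dʒ, ɭ, ɳ, ʂ, ʐ, ʈ/ — are [-anterior].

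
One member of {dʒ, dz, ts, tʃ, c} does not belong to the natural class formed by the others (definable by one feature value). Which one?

c

[delayed release] (equivalently [strident], [dorsal]) groups all but one: /dʒ, dz, ts, tʃ/ share [+delayed release] while /c/ (voiceless palatal stop) alone is [−delayed release]. Removing any other segment would not leave a single-feature class that excludes it.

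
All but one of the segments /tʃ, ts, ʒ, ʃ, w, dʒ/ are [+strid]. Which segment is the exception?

w

Every segment except /w/ is [+strident]. /w/ (labial-velar glide) is [−strident], so it is the exception.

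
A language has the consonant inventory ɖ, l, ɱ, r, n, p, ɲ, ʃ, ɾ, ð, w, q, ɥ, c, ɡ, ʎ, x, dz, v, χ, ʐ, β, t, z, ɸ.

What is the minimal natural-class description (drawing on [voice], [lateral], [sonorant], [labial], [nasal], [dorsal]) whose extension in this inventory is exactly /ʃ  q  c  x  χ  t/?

Every target segment is [−voice], [−labial]; each remaining inventory member fails at least one of these. Each conjunct is needed — [−labial] alone would also admit /ɖ, l, r, n, …/; [−voice] alone would also admit /p, ɸ/ — and no other single listed feature has exactly this extension, so two is the minimum.

[−voice, −labial]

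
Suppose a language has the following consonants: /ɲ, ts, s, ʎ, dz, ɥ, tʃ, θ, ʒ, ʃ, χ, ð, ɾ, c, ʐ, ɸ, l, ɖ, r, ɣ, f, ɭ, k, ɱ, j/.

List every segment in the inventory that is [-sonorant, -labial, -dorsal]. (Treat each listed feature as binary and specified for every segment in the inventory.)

First, the [-sonorant] segments are /ts, s, dz, tʃ, θ, ʒ, ʃ, χ, ð, c, ʐ, ɸ, ɖ, ɣ, f, k/.
Of those, [-labial] gives /ts, s, dz, tʃ, θ, ʒ, ʃ, χ, ð, c, ʐ, ɖ, ɣ, k/.
Within that set, [-dorsal] leaves /ts, s, dz, tʃ, θ, ʒ, ʃ, ð, ʐ, ɖ/.

ts, s, dz, tʃ, θ, ʒ, ʃ, ð, ʐ, ɖ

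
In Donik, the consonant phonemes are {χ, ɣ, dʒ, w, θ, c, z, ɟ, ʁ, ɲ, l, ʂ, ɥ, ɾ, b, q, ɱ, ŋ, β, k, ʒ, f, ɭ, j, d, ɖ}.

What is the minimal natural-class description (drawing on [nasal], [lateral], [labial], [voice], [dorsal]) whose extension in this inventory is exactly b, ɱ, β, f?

/b, ɱ, β, f/ are all [+labial], [-dorsal], and no other segment in the inventory matches both values. Dropping any one of them over-generates: [-dorsal] alone would also admit /dʒ, θ, z, l, …/; [+labial] alone would also admit /w, ɥ/. No other single listed feature picks out exactly this set either, so fewer than two features will not do.

[+labial, -dorsal]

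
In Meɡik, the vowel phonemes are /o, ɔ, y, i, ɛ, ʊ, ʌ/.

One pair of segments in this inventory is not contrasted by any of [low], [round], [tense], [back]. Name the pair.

On the given features, /ʊ/ and /ɔ/ have an identical profile: [−low], [+round], [−tense], [+back]. No other two segments in the inventory coincide on all 4 features. (They do differ in [high], which is not among the given features.)

ʊ, ɔ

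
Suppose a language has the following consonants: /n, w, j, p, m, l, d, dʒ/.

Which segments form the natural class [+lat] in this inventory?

l

The [+lateral] segments here are /l/; the remaining /n, w, j, p, m, d, dʒ/ are [-lateral].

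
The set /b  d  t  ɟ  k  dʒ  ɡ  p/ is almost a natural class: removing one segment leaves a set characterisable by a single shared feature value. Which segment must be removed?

dʒ

[delayed release] (equivalently [strident]) groups all but one: /t, b, k, d, ɡ, ɟ, p/ share [−delayed release] while /dʒ/ (voiced postalveolar affricate) alone is [+delayed release]. Removing any other segment would not leave a single-feature class that excludes it.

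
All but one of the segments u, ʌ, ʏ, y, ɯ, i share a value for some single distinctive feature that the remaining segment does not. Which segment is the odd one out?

[high] groups all but one: /ʏ, i, u, y, ɯ/ share [+high] while /ʌ/ (mid back unrounded lax vowel) alone is [-high]. Removing any other segment would not leave a single-feature class that excludes it.

ʌ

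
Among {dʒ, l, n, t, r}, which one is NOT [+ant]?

dʒ

/n, l, t, r/ are all [+anterior]; /dʒ/ (voiced postalveolar affricate) is [−anterior].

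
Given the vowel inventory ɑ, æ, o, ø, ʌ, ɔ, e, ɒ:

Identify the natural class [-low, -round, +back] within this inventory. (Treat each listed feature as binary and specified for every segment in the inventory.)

First, the [-low] segments are /o, ø, ʌ, ɔ, e/.
Then [-round] gives /ʌ, e/.
Intersecting with [+back] leaves /ʌ/.

ʌ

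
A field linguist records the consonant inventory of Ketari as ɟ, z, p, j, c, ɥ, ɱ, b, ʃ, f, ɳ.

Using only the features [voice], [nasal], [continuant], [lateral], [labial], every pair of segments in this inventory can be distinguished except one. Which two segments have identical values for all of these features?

On the given features, /j/ and /z/ have an identical profile: [+voice], [−nasal], [+continuant], [−lateral], [−labial]. No other two segments in the inventory coincide on all 5 features. (They do differ in [sonorant], [strident] and [dorsal], which are not among the given features.)

j, z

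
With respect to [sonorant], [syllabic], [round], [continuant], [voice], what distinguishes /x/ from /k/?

[continuant]

/x/ (voiceless velar fricative) and /k/ (voiceless velar stop) agree on [-sonorant], [-syllabic], [-round], [-voice]. They differ on [continuant] (/x/ [+], /k/ [-]).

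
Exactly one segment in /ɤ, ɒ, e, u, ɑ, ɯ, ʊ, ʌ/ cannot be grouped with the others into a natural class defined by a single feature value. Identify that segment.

The remaining segments after removing /e/ share [+back]; /e/ (mid front unrounded tense vowel) is [−back]. For every other candidate removal, the leftover set fails to share any single feature value that the removed segment lacks.

e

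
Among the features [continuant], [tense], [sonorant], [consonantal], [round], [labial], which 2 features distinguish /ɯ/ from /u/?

[labial], [round]

The two segments share [+continuant], [+tense], [+sonorant], [−consonantal]. The only features from the list on which they differ: /ɯ/ is [−labial] while /u/ is [+labial]; /ɯ/ is [−round] while /u/ is [+round].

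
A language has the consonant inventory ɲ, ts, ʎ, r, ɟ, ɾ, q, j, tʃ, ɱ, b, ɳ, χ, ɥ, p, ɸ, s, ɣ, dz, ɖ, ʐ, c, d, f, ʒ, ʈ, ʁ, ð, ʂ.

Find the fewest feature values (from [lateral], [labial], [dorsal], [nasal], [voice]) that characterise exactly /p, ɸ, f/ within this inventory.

[-voice, +labial]

Every target segment is [-voice], [+labial]; each remaining inventory member fails at least one of these. Each conjunct is needed — [+labial] alone would also admit /ɱ, b, ɥ/; [-voice] alone would also admit /ts, q, tʃ, χ, …/ — and no other single listed feature has exactly this extension, so two is the minimum.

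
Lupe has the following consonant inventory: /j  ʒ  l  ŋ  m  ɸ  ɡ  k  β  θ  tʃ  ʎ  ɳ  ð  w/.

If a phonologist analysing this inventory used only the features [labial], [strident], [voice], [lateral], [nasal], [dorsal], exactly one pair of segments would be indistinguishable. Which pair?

ɡ, j

On the given features, /ɡ/ and /j/ have an identical profile: [−labial], [−strident], [+voice], [−lateral], [−nasal], [+dorsal]. No other two segments in the inventory coincide on all 6 features. (They do differ in [sonorant], [continuant] and [back], which are not among the given features.)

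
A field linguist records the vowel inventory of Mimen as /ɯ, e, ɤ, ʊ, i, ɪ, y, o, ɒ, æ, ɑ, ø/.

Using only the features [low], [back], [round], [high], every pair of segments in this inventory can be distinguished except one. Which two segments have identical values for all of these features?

Both /ɪ/ and /i/ are [−low], [−back], [−round], [+high]. Since the list omits [tense] — which does distinguish the high front unrounded lax vowel from the high front unrounded tense vowel — this pair collapses; all other pairs remain distinct.

ɪ, i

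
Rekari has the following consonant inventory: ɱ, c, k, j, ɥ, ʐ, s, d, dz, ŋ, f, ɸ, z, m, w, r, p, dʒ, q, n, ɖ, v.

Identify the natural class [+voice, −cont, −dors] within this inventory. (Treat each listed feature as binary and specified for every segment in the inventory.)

Eliminate segments failing any feature: /c, k, s, f, ɸ, p, q/ are [−voice]; /j, ɥ, ʐ, z, w, r, v/ are [+continuant]; /ŋ/ is [+dorsal]. The remaining /ɱ, d, dz, m, dʒ, n, ɖ/ satisfy [+voice], [−continuant], [−dorsal].

ɱ, d, dz, m, dʒ, n, ɖ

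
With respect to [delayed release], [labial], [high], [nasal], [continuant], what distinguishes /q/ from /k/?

The two segments share [-delayed release], [-labial], [-nasal], [-continuant]. The only feature from the list on which they differ: /q/ is [-high] while /k/ is [+high].

[high]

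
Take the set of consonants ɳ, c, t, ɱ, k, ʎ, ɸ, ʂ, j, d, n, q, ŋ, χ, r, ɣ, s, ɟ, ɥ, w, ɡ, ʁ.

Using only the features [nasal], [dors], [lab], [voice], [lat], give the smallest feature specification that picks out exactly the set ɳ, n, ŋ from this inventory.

/ɳ, n, ŋ/ are all [+nasal], [−labial], and no other segment in the inventory matches both values. Dropping any one of them over-generates: [−labial] alone would also admit /c, t, k, ʎ, …/; [+nasal] alone would also admit /ɱ/. No other single listed feature picks out exactly this set either, so fewer than two features will not do.

[+nasal, −lab]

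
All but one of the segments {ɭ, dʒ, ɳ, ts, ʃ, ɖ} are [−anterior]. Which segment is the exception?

Every segment except /ts/ is [−anterior]. /ts/ (voiceless alveolar affricate) is [+anterior], so it is the exception.

ts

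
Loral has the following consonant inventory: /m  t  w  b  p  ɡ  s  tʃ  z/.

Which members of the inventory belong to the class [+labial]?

m, w, b, p

The [+labial] segments here are /m, w, b, p/; the remaining /t, ɡ, s, tʃ, z/ are [-labial].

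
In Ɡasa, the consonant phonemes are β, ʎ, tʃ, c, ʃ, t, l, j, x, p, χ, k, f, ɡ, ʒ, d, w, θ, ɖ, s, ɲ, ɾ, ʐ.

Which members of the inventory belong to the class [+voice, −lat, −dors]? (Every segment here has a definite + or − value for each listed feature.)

Checking each segment against [+voice], [−lateral], [−dorsal]: /β/ (voiced bilabial fricative), /ʒ/ (voiced postalveolar fricative), /d/ (voiced alveolar stop), /ɖ/ (voiced retroflex stop), /ɾ/ (alveolar tap), /ʐ/ (voiced retroflex fricative) satisfy every feature; every other segment in the inventory fails at least one.

β, ʒ, d, ɖ, ɾ, ʐ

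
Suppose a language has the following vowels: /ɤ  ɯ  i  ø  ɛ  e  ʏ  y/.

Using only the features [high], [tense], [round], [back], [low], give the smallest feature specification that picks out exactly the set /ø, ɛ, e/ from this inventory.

Every target segment is [−high], [−back]; each remaining inventory member fails at least one of these. Each conjunct is needed — [−back] alone would also admit /i, ʏ, y/; [−high] alone would also admit /ɤ/ — and no other single listed feature has exactly this extension, so two is the minimum.

[−high, −back]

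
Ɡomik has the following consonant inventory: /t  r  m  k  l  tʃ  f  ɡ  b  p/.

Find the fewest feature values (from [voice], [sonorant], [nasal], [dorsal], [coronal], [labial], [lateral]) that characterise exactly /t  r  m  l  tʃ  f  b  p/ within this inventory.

[-dorsal]

Every target segment is [-dorsal] and no other inventory member is, so one feature is enough.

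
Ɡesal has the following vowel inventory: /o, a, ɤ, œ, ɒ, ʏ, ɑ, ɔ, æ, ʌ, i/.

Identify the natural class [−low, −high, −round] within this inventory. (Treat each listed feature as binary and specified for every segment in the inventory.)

ɤ, ʌ

The [−low] segments are /o, ɤ, œ, ʏ, ɔ, ʌ, i/.
Then [−high] gives /o, ɤ, œ, ɔ, ʌ/.
Then [−round] leaves /ɤ, ʌ/.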